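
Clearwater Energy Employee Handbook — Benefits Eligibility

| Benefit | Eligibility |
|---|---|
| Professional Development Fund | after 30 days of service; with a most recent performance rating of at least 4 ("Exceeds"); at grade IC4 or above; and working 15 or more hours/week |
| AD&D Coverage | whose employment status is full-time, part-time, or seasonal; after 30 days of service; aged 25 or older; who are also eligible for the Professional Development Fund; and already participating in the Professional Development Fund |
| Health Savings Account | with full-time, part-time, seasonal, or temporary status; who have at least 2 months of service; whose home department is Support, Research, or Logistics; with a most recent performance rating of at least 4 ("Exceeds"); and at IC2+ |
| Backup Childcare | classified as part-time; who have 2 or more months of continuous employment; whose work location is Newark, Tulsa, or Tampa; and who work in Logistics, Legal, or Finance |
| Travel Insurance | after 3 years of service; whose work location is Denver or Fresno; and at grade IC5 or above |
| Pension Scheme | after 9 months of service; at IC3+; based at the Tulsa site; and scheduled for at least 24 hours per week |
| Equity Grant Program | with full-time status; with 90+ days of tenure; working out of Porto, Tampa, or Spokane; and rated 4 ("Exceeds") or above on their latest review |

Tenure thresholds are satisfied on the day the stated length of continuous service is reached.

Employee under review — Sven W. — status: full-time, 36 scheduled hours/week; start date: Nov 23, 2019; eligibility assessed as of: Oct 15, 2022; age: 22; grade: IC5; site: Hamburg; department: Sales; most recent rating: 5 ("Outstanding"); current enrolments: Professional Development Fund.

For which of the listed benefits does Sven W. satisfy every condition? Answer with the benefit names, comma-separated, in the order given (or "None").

Professional Development Fund

Service from Nov 23, 2019 to Oct 15, 2022: 1057 days.
Professional Development Fund — service 1057 days ≥ 30 days ✓; rating 5 ≥ 4 ✓; grade IC5 ≥ IC4 ✓; 36 hrs/wk ≥ 15 ✓ → eligible.
AD&D Coverage — status full-time ✓; service 1057 days ≥ 30 days ✓; age 22 < 25 ✗ → not eligible.
Health Savings Account — status full-time ✓; service 1057 days ≥ 2 months (≈60 days) ✓; dept Sales ✗ → not eligible.
Backup Childcare — status full-time ✗ (requires part-time) → not eligible.
Travel Insurance — service 1057 days < 3 years (≈1095 days) ✗ → not eligible.
Pension Scheme — service 1057 days ≥ 9 months (≈270 days) ✓; grade IC5 ≥ IC3 ✓; site Hamburg ✗ (not Tulsa) → not eligible.
Equity Grant Program — status full-time ✓; service 1057 days ≥ 90 days ✓; site Hamburg ✗ (not Porto, Tampa, or Spokane) → not eligible.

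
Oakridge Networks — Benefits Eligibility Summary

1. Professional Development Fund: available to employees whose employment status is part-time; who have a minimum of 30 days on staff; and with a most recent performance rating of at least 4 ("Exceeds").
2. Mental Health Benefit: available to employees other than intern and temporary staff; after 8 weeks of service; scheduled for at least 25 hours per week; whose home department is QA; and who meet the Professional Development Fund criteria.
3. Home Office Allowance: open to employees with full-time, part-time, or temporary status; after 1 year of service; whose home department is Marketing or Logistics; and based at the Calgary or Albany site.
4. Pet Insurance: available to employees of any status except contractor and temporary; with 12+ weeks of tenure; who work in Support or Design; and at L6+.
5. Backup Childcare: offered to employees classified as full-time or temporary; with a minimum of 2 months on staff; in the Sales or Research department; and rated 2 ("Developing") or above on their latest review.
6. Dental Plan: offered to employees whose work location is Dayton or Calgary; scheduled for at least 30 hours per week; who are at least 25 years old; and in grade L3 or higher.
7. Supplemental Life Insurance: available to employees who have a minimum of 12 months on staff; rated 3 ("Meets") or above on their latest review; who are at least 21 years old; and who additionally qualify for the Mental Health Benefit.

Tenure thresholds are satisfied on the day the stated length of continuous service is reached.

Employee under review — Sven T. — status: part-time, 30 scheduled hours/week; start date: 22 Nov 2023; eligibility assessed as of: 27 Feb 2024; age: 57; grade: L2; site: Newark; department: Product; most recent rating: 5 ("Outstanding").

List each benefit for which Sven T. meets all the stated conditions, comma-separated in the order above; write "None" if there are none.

Service from 22 Nov 2023 to 27 Feb 2024: 97 days.
Professional Development Fund — status part-time ✓; service 97 days ≥ 30 days ✓; rating 5 ≥ 4 ✓ → eligible.
Mental Health Benefit — status part-time ✓ (not excluded); service 97 days ≥ 8 weeks (≈56 days) ✓; 30 hrs/wk ≥ 25 ✓; dept Product ✗ → not eligible.
Home Office Allowance — status part-time ✓; service 97 days < 1 year (≈365 days) ✗ → not eligible.
Pet Insurance — status part-time ✓ (not excluded); service 97 days ≥ 12 weeks (≈84 days) ✓; dept Product ✗ → not eligible.
Backup Childcare — status part-time ✗ (requires full-time or temporary) → not eligible.
Dental Plan — site Newark ✗ (not Dayton or Calgary) → not eligible.
Supplemental Life Insurance — service 97 days < 12 months (≈360 days) ✗ → not eligible.

Professional Development Fund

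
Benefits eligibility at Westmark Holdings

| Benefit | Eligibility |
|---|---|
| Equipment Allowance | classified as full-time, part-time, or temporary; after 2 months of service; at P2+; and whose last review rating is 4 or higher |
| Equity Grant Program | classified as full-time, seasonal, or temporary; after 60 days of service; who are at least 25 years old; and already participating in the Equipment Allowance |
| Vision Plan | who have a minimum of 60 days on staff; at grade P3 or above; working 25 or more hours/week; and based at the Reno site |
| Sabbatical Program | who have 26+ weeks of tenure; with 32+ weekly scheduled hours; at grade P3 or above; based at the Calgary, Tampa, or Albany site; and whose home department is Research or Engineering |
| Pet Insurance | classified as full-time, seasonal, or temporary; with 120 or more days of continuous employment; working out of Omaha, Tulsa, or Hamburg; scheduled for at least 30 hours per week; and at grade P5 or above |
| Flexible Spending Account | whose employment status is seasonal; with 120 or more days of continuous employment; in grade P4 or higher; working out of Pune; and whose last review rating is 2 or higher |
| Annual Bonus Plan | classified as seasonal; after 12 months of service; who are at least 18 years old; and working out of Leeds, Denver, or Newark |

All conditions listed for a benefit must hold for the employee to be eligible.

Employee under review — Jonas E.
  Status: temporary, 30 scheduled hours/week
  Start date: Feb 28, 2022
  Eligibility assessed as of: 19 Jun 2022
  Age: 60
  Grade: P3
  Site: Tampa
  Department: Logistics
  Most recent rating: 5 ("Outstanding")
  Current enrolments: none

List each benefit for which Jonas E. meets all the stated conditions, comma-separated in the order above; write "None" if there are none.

Equipment Allowance

Service from Feb 28, 2022 to 19 Jun 2022: 111 days.
Equipment Allowance — status temporary ✓; service 111 days ≥ 2 months (≈60 days) ✓; grade P3 ≥ P2 ✓; rating 5 ≥ 4 ✓ → eligible.
Equity Grant Program — status temporary ✓; service 111 days ≥ 60 days ✓; age 60 ≥ 25 ✓; not enrolled in Equipment Allowance ✗ → not eligible.
Vision Plan — service 111 days ≥ 60 days ✓; grade P3 ≥ P3 ✓; 30 hrs/wk ≥ 25 ✓; site Tampa ✗ (not Reno) → not eligible.
Sabbatical Program — service 111 days < 26 weeks (≈182 days) ✗ → not eligible.
Pet Insurance — status temporary ✓; service 111 days < 120 days ✗ → not eligible.
Flexible Spending Account — status temporary ✗ (requires seasonal) → not eligible.
Annual Bonus Plan — status temporary ✗ (requires seasonal) → not eligible.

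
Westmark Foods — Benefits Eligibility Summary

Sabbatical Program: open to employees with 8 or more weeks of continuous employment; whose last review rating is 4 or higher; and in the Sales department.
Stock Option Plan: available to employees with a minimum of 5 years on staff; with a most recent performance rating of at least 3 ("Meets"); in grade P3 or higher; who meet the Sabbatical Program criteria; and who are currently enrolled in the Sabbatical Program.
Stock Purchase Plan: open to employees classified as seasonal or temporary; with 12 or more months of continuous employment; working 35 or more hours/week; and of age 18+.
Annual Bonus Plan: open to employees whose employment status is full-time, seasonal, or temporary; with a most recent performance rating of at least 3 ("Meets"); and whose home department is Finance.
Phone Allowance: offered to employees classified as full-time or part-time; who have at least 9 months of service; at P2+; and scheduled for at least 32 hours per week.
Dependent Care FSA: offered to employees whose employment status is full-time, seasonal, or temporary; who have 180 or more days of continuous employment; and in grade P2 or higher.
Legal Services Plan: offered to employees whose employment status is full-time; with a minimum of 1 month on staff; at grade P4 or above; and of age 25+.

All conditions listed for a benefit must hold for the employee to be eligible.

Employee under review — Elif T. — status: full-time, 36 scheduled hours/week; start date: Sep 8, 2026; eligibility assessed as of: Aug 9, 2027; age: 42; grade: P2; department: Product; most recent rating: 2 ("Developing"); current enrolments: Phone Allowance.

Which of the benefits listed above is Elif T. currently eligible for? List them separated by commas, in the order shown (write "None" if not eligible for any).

Service from Sep 8, 2026 to Aug 9, 2027: 335 days.
Sabbatical Program — service 335 days ≥ 8 weeks (≈56 days) ✓; rating 2 < 4 ✗ → not eligible.
Stock Option Plan — service 335 days < 5 years (≈1825 days) ✗ → not eligible.
Stock Purchase Plan — status full-time ✗ (requires seasonal or temporary) → not eligible.
Annual Bonus Plan — status full-time ✓; rating 2 < 3 ✗ → not eligible.
Phone Allowance — status full-time ✓; service 335 days ≥ 9 months (≈270 days) ✓; grade P2 ≥ P2 ✓; 36 hrs/wk ≥ 32 ✓ → eligible.
Dependent Care FSA — status full-time ✓; service 335 days ≥ 180 days ✓; grade P2 ≥ P2 ✓ → eligible.
Legal Services Plan — status full-time ✓; service 335 days ≥ 1 month (≈30 days) ✓; grade P2 < P4 ✗ → not eligible.

Phone Allowance, Dependent Care FSA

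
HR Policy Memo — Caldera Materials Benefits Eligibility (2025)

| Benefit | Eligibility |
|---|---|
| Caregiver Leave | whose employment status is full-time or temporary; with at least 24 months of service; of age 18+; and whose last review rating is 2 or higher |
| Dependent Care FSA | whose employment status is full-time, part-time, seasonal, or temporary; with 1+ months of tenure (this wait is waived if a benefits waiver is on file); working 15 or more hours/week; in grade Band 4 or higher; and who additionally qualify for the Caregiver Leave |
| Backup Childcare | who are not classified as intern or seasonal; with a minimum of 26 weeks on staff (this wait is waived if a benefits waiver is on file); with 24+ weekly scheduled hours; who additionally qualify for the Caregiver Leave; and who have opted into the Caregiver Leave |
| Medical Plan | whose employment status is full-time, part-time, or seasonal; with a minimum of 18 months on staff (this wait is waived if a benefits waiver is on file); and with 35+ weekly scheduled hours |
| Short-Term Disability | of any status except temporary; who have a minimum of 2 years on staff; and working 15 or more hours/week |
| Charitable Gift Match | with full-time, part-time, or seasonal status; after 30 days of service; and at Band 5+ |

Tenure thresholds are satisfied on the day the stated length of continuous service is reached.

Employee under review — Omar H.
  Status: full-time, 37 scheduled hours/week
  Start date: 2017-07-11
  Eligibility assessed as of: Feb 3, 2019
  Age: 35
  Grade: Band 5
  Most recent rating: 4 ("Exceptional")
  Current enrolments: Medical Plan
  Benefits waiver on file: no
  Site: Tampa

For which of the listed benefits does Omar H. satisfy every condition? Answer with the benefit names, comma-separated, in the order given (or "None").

Service from 2017-07-11 to Feb 3, 2019: 572 days.
Caregiver Leave — status full-time ✓; service 572 days < 24 months (≈720 days) ✗ → not eligible.
Dependent Care FSA — status full-time ✓; no waiver, service 572 days ≥ 1 month (≈30 days) ✓; 37 hrs/wk ≥ 15 ✓; grade Band 5 ≥ Band 4 ✓; not eligible for Caregiver Leave ✗ → not eligible.
Backup Childcare — status full-time ✓ (not excluded); no waiver, service 572 days ≥ 26 weeks (≈182 days) ✓; 37 hrs/wk ≥ 24 ✓; not eligible for Caregiver Leave ✗ → not eligible.
Medical Plan — status full-time ✓; no waiver, service 572 days ≥ 18 months (≈540 days) ✓; 37 hrs/wk ≥ 35 ✓ → eligible.
Short-Term Disability — status full-time ✓ (not excluded); service 572 days < 2 years (≈730 days) ✗ → not eligible.
Charitable Gift Match — status full-time ✓; service 572 days ≥ 30 days ✓; grade Band 5 ≥ Band 5 ✓ → eligible.

Medical Plan, Charitable Gift Match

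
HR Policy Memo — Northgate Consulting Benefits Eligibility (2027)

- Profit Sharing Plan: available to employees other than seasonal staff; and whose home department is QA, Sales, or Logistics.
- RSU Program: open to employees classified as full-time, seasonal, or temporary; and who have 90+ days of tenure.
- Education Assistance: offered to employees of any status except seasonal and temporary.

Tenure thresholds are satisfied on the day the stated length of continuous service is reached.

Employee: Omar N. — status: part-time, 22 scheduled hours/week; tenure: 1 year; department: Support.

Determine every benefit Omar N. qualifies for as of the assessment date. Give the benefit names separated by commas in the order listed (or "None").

Education Assistance

Profit Sharing Plan — status part-time ✓ (not excluded); dept Support ✗ → not eligible.
RSU Program — status part-time ✗ (requires full-time, seasonal, or temporary) → not eligible.
Education Assistance — status part-time ✓ (not excluded) → eligible.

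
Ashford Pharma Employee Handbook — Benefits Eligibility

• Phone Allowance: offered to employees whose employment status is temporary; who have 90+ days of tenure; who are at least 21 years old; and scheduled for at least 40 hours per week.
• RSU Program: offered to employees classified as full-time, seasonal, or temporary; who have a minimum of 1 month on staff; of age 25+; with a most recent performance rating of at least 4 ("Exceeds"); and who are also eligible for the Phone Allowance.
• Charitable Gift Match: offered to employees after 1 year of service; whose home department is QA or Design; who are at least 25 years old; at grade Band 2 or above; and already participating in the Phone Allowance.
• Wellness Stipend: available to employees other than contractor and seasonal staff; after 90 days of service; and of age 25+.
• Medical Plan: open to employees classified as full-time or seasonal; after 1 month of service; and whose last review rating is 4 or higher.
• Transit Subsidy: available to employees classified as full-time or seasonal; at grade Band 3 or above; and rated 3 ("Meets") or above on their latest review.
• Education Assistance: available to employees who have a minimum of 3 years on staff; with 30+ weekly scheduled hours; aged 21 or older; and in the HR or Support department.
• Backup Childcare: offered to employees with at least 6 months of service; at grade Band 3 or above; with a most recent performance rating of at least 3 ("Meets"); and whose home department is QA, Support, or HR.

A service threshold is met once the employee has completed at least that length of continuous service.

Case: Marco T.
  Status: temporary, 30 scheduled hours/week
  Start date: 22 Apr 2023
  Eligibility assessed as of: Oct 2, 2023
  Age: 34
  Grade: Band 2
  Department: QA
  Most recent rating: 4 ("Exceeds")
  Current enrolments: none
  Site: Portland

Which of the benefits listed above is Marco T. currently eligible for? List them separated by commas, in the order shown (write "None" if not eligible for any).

Service from 22 Apr 2023 to Oct 2, 2023: 163 days.
Phone Allowance — status temporary ✓; service 163 days ≥ 90 days ✓; age 34 ≥ 21 ✓; 30 hrs/wk < 40 ✗ → not eligible.
RSU Program — status temporary ✓; service 163 days ≥ 1 month (≈30 days) ✓; age 34 ≥ 25 ✓; rating 4 ≥ 4 ✓; not eligible for Phone Allowance ✗ → not eligible.
Charitable Gift Match — service 163 days < 1 year (≈365 days) ✗ → not eligible.
Wellness Stipend — status temporary ✓ (not excluded); service 163 days ≥ 90 days ✓; age 34 ≥ 25 ✓ → eligible.
Medical Plan — status temporary ✗ (requires full-time or seasonal) → not eligible.
Transit Subsidy — status temporary ✗ (requires full-time or seasonal) → not eligible.
Education Assistance — service 163 days < 3 years (≈1095 days) ✗ → not eligible.
Backup Childcare — service 163 days < 6 months (≈180 days) ✗ → not eligible.

Wellness Stipend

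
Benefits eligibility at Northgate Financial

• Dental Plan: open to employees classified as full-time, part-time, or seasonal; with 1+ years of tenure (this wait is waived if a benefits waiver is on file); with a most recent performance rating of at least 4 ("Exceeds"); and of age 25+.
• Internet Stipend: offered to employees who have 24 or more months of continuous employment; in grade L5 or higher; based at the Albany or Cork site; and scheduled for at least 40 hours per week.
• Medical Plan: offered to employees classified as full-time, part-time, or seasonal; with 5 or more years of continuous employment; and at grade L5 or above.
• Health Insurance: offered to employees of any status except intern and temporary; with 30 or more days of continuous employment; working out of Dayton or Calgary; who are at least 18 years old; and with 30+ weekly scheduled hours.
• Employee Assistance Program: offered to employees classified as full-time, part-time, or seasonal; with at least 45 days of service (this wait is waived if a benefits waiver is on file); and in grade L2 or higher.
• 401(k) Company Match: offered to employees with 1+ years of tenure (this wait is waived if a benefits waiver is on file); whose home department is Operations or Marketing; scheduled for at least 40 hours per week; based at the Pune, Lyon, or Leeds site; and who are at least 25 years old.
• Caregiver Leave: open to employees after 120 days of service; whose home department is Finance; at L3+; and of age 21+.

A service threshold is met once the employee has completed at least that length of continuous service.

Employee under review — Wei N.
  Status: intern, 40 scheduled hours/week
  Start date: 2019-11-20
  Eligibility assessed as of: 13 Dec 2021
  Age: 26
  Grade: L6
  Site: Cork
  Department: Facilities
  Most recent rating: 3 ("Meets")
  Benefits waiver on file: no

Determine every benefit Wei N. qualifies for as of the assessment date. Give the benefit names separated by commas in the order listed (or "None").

Service from 2019-11-20 to 13 Dec 2021: 754 days.
Dental Plan — status intern ✗ (requires full-time, part-time, or seasonal) → not eligible.
Internet Stipend — service 754 days ≥ 24 months (≈720 days) ✓; grade L6 ≥ L5 ✓; site Cork ✓; 40 hrs/wk ≥ 40 ✓ → eligible.
Medical Plan — status intern ✗ (requires full-time, part-time, or seasonal) → not eligible.
Health Insurance — status intern ✗ (excluded) → not eligible.
Employee Assistance Program — status intern ✗ (requires full-time, part-time, or seasonal) → not eligible.
401(k) Company Match — no waiver, service 754 days ≥ 1 year (≈365 days) ✓; dept Facilities ✗ → not eligible.
Caregiver Leave — service 754 days ≥ 120 days ✓; dept Facilities ✗ → not eligible.

Internet Stipend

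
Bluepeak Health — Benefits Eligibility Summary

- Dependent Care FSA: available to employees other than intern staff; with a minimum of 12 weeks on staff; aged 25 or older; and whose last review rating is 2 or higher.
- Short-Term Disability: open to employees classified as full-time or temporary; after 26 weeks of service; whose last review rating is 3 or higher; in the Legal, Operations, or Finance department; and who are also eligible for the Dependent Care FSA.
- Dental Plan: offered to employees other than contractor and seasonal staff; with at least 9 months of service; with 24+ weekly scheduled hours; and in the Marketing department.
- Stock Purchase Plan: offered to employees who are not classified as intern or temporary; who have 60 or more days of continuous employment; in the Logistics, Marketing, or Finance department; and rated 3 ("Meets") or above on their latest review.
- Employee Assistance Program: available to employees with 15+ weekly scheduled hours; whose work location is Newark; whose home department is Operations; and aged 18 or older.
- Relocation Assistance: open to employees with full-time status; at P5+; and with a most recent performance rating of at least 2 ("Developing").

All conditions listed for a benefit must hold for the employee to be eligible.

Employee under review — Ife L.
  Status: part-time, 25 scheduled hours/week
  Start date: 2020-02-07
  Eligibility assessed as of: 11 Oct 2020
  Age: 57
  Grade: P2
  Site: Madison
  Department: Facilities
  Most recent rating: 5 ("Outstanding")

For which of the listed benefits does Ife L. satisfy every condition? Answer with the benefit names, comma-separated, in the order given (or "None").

Dependent Care FSA

Service from 2020-02-07 to 11 Oct 2020: 247 days.
Dependent Care FSA — status part-time ✓ (not excluded); service 247 days ≥ 12 weeks (≈84 days) ✓; age 57 ≥ 25 ✓; rating 5 ≥ 2 ✓ → eligible.
Short-Term Disability — status part-time ✗ (requires full-time or temporary) → not eligible.
Dental Plan — status part-time ✓ (not excluded); service 247 days < 9 months (≈270 days) ✗ → not eligible.
Stock Purchase Plan — status part-time ✓ (not excluded); service 247 days ≥ 60 days ✓; dept Facilities ✗ → not eligible.
Employee Assistance Program — 25 hrs/wk ≥ 15 ✓; site Madison ✗ (not Newark) → not eligible.
Relocation Assistance — status part-time ✗ (requires full-time) → not eligible.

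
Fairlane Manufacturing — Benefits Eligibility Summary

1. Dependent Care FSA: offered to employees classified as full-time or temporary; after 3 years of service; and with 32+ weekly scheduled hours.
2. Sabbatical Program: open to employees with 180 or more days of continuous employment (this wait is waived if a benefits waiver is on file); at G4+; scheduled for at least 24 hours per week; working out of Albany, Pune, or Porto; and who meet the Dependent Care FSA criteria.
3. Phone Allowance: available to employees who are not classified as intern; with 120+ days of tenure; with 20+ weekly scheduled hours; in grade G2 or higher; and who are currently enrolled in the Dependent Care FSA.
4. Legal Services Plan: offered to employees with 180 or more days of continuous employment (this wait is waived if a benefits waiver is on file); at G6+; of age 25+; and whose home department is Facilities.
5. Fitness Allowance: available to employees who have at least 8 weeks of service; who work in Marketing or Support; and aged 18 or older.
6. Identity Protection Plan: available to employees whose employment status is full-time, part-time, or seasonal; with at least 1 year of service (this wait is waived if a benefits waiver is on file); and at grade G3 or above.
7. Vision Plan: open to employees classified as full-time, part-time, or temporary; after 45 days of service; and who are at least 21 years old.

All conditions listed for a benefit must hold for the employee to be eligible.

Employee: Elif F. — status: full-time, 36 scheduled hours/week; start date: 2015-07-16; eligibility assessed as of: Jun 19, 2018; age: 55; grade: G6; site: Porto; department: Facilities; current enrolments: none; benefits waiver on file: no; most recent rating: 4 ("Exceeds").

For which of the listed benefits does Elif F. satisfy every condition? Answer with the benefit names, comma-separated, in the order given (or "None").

Legal Services Plan, Identity Protection Plan, Vision Plan

Service from 2015-07-16 to Jun 19, 2018: 1069 days.
Dependent Care FSA — status full-time ✓; service 1069 days < 3 years (≈1095 days) ✗ → not eligible.
Sabbatical Program — no waiver, service 1069 days ≥ 180 days ✓; grade G6 ≥ G4 ✓; 36 hrs/wk ≥ 24 ✓; site Porto ✓; not eligible for Dependent Care FSA ✗ → not eligible.
Phone Allowance — status full-time ✓ (not excluded); service 1069 days ≥ 120 days ✓; 36 hrs/wk ≥ 20 ✓; grade G6 ≥ G2 ✓; not enrolled in Dependent Care FSA ✗ → not eligible.
Legal Services Plan — no waiver, service 1069 days ≥ 180 days ✓; grade G6 ≥ G6 ✓; age 55 ≥ 25 ✓; dept Facilities ✓ → eligible.
Fitness Allowance — service 1069 days ≥ 8 weeks (≈56 days) ✓; dept Facilities ✗ → not eligible.
Identity Protection Plan — status full-time ✓; no waiver, service 1069 days ≥ 1 year (≈365 days) ✓; grade G6 ≥ G3 ✓ → eligible.
Vision Plan — status full-time ✓; service 1069 days ≥ 45 days ✓; age 55 ≥ 21 ✓ → eligible.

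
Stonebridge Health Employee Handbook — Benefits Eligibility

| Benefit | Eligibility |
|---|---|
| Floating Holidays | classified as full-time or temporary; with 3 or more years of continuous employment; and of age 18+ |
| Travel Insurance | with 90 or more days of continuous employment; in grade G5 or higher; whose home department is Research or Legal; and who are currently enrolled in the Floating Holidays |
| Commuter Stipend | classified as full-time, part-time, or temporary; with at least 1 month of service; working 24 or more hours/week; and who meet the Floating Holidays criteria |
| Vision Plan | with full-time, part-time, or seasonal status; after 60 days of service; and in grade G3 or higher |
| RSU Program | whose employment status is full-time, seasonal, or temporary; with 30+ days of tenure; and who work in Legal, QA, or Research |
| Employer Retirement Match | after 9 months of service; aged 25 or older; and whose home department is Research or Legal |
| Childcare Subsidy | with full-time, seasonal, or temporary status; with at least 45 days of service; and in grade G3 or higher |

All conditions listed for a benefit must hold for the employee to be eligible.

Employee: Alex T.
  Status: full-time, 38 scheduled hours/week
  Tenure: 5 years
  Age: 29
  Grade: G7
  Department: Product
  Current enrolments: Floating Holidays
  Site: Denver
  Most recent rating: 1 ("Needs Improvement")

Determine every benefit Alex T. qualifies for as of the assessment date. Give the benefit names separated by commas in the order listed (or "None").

Floating Holidays, Commuter Stipend, Vision Plan, Childcare Subsidy

Floating Holidays — status full-time ✓; service 5 years ≥ 3 years ✓; age 29 ≥ 18 ✓ → eligible.
Travel Insurance — service 5 years ≥ 90 days ✓; grade G7 ≥ G5 ✓; dept Product ✗ → not eligible.
Commuter Stipend — status full-time ✓; service 5 years ≥ 1 month (≈30 days) ✓; 38 hrs/wk ≥ 24 ✓; eligible for Floating Holidays ✓ → eligible.
Vision Plan — status full-time ✓; service 5 years ≥ 60 days ✓; grade G7 ≥ G3 ✓ → eligible.
RSU Program — status full-time ✓; service 5 years ≥ 30 days ✓; dept Product ✗ → not eligible.
Employer Retirement Match — service 5 years ≥ 9 months (≈270 days) ✓; age 29 ≥ 25 ✓; dept Product ✗ → not eligible.
Childcare Subsidy — status full-time ✓; service 5 years ≥ 45 days ✓; grade G7 ≥ G3 ✓ → eligible.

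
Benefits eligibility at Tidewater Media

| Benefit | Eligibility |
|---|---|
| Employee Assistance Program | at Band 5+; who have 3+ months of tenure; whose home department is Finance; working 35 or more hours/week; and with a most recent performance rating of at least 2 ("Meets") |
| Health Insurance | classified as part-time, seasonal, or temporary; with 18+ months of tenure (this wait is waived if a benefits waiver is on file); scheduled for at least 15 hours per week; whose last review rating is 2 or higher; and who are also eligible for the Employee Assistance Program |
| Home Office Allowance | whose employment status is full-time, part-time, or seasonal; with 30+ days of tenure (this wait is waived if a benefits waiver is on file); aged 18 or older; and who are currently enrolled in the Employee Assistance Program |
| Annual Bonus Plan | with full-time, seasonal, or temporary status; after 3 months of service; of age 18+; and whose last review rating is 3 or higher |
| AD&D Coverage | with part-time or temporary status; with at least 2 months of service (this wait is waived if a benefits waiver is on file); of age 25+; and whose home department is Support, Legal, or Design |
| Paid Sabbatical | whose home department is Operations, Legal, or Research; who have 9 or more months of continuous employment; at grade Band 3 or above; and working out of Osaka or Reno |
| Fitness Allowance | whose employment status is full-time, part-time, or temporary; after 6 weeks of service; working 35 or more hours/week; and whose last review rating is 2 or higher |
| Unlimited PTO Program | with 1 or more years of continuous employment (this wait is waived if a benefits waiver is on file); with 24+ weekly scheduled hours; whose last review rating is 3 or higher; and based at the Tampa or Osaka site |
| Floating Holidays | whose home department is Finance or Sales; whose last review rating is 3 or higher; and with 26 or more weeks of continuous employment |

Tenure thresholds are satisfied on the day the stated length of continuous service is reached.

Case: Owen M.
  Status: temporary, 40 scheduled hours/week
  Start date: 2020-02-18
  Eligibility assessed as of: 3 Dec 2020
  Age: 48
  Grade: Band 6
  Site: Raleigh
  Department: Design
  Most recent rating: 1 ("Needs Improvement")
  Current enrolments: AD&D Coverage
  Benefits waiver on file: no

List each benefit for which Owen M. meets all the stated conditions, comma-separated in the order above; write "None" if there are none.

AD&D Coverage

Service from 2020-02-18 to 3 Dec 2020: 289 days.
Employee Assistance Program — grade Band 6 ≥ Band 5 ✓; service 289 days ≥ 3 months (≈90 days) ✓; dept Design ✗ → not eligible.
Health Insurance — status temporary ✓; no waiver, service 289 days < 18 months (≈540 days) ✗ → not eligible.
Home Office Allowance — status temporary ✗ (requires full-time, part-time, or seasonal) → not eligible.
Annual Bonus Plan — status temporary ✓; service 289 days ≥ 3 months (≈90 days) ✓; age 48 ≥ 18 ✓; rating 1 < 3 ✗ → not eligible.
AD&D Coverage — status temporary ✓; no waiver, service 289 days ≥ 2 months (≈60 days) ✓; age 48 ≥ 25 ✓; dept Design ✓ → eligible.
Paid Sabbatical — dept Design ✗ → not eligible.
Fitness Allowance — status temporary ✓; service 289 days ≥ 6 weeks (≈42 days) ✓; 40 hrs/wk ≥ 35 ✓; rating 1 < 2 ✗ → not eligible.
Unlimited PTO Program — no waiver, service 289 days < 1 year (≈365 days) ✗ → not eligible.
Floating Holidays — dept Design ✗ → not eligible.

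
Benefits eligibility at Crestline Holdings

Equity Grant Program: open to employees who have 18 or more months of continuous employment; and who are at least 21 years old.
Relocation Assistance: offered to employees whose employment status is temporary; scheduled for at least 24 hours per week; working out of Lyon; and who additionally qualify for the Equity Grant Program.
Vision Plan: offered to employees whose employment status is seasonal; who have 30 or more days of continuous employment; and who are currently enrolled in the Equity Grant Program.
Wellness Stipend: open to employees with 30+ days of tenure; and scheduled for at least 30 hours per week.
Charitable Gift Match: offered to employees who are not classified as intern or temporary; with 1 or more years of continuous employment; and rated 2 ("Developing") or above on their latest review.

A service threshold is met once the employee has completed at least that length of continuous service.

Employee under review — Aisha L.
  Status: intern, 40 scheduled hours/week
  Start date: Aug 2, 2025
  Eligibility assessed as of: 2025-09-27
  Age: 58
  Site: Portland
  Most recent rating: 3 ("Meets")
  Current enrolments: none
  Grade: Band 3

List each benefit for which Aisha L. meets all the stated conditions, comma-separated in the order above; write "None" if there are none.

Service from Aug 2, 2025 to 2025-09-27: 56 days.
Equity Grant Program — service 56 days < 18 months (≈540 days) ✗ → not eligible.
Relocation Assistance — status intern ✗ (requires temporary) → not eligible.
Vision Plan — status intern ✗ (requires seasonal) → not eligible.
Wellness Stipend — service 56 days ≥ 30 days ✓; 40 hrs/wk ≥ 30 ✓ → eligible.
Charitable Gift Match — status intern ✗ (excluded) → not eligible.

Wellness Stipend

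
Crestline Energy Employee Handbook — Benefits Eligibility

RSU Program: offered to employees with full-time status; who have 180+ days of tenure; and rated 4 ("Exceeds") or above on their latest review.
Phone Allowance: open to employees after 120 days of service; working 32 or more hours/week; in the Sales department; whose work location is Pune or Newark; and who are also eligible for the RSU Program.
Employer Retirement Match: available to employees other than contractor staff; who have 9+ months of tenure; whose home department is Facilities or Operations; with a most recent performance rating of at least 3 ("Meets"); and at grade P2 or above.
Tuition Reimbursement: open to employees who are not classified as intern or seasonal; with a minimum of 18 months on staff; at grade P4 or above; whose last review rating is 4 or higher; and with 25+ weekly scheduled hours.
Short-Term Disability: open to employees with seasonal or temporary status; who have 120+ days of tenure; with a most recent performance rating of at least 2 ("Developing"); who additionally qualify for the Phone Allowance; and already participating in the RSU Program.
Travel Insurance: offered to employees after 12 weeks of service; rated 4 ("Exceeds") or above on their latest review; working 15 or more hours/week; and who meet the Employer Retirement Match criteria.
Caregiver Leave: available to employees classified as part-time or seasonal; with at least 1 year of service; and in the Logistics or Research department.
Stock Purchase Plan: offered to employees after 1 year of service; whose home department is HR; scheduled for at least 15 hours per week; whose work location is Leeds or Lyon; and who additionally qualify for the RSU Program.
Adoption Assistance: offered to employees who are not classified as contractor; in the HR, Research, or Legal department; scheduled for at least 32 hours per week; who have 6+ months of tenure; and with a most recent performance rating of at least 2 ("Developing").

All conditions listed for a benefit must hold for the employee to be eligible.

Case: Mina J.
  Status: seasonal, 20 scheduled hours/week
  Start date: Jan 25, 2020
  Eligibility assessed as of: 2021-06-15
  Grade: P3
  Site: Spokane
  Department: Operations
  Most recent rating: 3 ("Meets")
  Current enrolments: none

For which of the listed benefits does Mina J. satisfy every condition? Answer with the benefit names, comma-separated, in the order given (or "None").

Employer Retirement Match

Service from Jan 25, 2020 to 2021-06-15: 507 days.
RSU Program — status seasonal ✗ (requires full-time) → not eligible.
Phone Allowance — service 507 days ≥ 120 days ✓; 20 hrs/wk < 32 ✗ → not eligible.
Employer Retirement Match — status seasonal ✓ (not excluded); service 507 days ≥ 9 months (≈270 days) ✓; dept Operations ✓; rating 3 ≥ 3 ✓; grade P3 ≥ P2 ✓ → eligible.
Tuition Reimbursement — status seasonal ✗ (excluded) → not eligible.
Short-Term Disability — status seasonal ✓; service 507 days ≥ 120 days ✓; rating 3 ≥ 2 ✓; not eligible for Phone Allowance ✗ → not eligible.
Travel Insurance — service 507 days ≥ 12 weeks (≈84 days) ✓; rating 3 < 4 ✗ → not eligible.
Caregiver Leave — status seasonal ✓; service 507 days ≥ 1 year (≈365 days) ✓; dept Operations ✗ → not eligible.
Stock Purchase Plan — service 507 days ≥ 1 year (≈365 days) ✓; dept Operations ✗ → not eligible.
Adoption Assistance — status seasonal ✓ (not excluded); dept Operations ✗ → not eligible.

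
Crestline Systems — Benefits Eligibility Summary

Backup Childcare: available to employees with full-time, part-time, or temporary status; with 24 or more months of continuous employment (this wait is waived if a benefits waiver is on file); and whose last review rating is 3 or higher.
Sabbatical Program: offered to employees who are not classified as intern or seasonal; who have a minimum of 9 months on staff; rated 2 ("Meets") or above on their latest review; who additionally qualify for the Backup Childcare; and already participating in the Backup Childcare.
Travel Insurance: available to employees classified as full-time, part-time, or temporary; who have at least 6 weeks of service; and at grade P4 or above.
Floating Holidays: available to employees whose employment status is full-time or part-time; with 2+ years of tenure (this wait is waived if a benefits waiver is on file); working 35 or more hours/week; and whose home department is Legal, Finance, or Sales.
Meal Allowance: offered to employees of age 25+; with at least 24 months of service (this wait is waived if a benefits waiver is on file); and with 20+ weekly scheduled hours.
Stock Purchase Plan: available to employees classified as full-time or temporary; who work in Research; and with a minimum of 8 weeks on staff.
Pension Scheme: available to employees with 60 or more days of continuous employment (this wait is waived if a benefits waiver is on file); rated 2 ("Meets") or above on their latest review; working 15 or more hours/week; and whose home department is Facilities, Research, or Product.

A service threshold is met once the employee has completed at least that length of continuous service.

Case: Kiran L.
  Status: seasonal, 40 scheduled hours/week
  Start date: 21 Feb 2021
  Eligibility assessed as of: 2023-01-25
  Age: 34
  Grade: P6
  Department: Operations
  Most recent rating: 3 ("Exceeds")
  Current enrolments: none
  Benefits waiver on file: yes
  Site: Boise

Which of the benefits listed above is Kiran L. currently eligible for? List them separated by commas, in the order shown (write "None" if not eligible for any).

Meal Allowance

Service from 21 Feb 2021 to 2023-01-25: 703 days.
Backup Childcare — status seasonal ✗ (requires full-time, part-time, or temporary) → not eligible.
Sabbatical Program — status seasonal ✗ (excluded) → not eligible.
Travel Insurance — status seasonal ✗ (requires full-time, part-time, or temporary) → not eligible.
Floating Holidays — status seasonal ✗ (requires full-time or part-time) → not eligible.
Meal Allowance — age 34 ≥ 25 ✓; benefits waiver on file ✓; 40 hrs/wk ≥ 20 ✓ → eligible.
Stock Purchase Plan — status seasonal ✗ (requires full-time or temporary) → not eligible.
Pension Scheme — benefits waiver on file ✓; rating 3 ≥ 2 ✓; 40 hrs/wk ≥ 15 ✓; dept Operations ✗ → not eligible.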